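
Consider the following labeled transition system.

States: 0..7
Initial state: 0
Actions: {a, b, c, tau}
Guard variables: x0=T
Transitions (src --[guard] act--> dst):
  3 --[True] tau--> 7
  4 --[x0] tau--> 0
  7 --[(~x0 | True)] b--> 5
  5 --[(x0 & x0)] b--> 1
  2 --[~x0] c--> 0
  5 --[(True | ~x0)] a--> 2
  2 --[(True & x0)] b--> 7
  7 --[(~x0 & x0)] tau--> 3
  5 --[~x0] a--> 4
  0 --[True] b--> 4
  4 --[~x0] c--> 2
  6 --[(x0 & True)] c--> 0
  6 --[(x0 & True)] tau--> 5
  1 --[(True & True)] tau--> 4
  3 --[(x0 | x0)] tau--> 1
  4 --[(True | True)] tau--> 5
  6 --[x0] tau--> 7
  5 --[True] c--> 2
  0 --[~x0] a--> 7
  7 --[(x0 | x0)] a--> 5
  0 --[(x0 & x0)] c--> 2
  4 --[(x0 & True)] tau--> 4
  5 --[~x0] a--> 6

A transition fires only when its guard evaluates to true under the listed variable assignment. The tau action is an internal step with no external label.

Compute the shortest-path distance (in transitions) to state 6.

Layered search for 6:
  Layer 0: {0}
  Layer 1: {2,4}
  Layer 2: {5,7}
  Layer 3: {1}
6 never appears.

Answer: UNREACHABLE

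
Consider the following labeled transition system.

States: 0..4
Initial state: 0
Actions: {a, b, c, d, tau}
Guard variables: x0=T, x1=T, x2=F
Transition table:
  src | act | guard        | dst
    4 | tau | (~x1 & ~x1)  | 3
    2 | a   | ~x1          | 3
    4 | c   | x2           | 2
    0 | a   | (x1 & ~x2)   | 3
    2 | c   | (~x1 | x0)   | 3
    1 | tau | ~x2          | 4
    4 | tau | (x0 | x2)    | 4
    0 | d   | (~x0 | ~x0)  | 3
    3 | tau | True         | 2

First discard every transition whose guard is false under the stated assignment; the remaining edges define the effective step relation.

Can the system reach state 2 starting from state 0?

Answer: REACHABLE

Analysis:
After dropping false guards: 5 live edges.
Layer 0: {0}
Layer 1: {3}  now seen {0,3}
Layer 2: {2}  now seen {0,2,3}
Reachable = {0,2,3}
trace reaching 2: a·tau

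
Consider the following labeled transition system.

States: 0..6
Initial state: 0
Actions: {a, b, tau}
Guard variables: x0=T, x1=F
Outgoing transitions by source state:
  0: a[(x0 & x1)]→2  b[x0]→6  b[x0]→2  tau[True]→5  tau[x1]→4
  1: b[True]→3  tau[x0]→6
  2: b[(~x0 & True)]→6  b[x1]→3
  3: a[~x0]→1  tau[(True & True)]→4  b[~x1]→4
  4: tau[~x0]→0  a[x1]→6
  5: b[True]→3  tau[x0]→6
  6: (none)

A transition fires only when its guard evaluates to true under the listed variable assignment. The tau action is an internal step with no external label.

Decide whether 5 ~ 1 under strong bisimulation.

Answer: BISIMILAR

Analysis:
Refine partition for ~:
  π0 = {{0,1,2,3,4,5,6}}
  π1 = {{0,1,3,5},{2,4,6}}
  π2 = {{0},{1,5},{2,4,6},{3}}
Fixed point at round 3; 4 class(es).
5∈{1,5}, 1∈{1,5}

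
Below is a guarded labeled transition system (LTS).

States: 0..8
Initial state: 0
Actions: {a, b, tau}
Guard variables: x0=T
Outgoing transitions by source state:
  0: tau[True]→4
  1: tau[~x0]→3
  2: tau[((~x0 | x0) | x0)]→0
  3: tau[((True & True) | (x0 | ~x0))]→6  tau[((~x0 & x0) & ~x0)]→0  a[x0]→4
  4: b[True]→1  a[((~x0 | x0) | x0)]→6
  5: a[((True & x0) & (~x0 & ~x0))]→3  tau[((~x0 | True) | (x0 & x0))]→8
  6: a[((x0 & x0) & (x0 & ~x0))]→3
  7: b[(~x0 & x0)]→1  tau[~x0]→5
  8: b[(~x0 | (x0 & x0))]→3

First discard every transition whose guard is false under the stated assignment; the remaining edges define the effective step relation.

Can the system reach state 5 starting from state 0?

Answer: UNREACHABLE

Working:
After dropping false guards: 8 live edges.
Layer 0: {0}
Layer 1: {4}  now seen {0,4}
Layer 2: {1,6}  now seen {0,1,4,6}
Reach set: {0,1,4,6}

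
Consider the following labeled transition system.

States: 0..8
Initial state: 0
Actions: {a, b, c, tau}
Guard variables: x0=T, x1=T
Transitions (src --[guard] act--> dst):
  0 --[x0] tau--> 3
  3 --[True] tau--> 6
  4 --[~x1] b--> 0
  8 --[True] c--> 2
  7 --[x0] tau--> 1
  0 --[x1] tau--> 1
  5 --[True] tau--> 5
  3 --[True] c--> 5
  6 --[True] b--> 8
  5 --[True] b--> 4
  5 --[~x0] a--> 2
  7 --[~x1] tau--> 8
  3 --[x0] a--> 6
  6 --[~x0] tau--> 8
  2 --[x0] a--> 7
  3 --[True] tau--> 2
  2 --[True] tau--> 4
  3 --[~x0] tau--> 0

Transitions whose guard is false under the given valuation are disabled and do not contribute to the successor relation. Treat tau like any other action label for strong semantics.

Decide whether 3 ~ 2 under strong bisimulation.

Answer: NOT BISIMILAR

Working:
Refine partition for ~:
  P[0] = {{0,1,2,3,4,5,6,7,8}}
  P[1] = {{0,7},{1,4},{2},{3},{5},{6},{8}}
  P[2] = {{0},{1,4},{2},{3},{5},{6},{7},{8}}
8 equivalence class(es) (converged in 3)
3∈{3}, 2∈{2}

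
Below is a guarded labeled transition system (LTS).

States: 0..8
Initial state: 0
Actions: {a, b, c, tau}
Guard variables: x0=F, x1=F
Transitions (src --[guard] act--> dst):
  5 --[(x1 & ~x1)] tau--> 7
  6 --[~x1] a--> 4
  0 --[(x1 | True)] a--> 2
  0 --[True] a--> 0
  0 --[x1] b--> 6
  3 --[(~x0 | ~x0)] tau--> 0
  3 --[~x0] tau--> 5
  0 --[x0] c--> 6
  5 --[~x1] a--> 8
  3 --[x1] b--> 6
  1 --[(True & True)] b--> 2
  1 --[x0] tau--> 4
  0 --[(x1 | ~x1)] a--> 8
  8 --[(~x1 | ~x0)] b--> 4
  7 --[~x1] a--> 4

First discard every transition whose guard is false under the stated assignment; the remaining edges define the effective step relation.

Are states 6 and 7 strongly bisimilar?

Bisimulation quotient by refinement:
  round 0: {{0,1,2,3,4,5,6,7,8}}
  round 1: {{0,5,6,7},{1,8},{2,4},{3}}
  round 2: {{0},{1,8},{2,4},{3},{5},{6,7}}
6 equivalence class(es) (converged in 3)
class of 6: {6,7}; class of 7: {6,7}

Answer: BISIMILAR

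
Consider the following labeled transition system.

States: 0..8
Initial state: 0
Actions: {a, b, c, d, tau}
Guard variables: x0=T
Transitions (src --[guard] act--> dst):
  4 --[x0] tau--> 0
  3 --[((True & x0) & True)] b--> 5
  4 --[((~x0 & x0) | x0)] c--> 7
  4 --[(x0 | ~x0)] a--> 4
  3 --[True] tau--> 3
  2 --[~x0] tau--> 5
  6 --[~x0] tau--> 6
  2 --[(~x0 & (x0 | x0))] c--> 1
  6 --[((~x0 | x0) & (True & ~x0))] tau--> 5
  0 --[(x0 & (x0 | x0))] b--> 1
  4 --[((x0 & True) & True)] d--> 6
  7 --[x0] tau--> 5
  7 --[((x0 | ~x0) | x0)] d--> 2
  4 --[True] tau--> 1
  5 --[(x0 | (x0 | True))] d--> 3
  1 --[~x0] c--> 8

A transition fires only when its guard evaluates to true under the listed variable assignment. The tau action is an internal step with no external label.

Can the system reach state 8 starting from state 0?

After dropping false guards: 11 live edges.
Layer 0: {0}
Layer 1: {1}  cumulative {0,1}
R = {0,1}

Answer: UNREACHABLE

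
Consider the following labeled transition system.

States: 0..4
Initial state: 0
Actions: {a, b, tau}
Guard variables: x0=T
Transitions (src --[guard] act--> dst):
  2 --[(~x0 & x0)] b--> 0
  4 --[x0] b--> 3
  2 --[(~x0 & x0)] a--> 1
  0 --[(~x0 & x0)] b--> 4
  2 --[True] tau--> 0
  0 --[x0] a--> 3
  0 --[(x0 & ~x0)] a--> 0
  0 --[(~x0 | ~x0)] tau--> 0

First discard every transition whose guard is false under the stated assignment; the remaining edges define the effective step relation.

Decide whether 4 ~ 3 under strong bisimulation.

Answer: NOT BISIMILAR

Working:
Bisimulation quotient by refinement:
  π0 = {{0,1,2,3,4}}
  π1 = {{0},{1,3},{2},{4}}
Fixed point at round 2; 4 class(es).
4∈{4}, 3∈{1,3}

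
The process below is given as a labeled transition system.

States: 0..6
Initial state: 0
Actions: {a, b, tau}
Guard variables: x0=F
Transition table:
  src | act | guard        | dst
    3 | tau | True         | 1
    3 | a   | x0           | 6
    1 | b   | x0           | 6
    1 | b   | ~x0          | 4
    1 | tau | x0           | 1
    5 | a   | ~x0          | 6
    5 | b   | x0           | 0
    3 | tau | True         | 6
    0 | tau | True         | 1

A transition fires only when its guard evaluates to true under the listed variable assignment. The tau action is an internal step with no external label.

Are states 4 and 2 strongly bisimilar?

Answer: BISIMILAR

Analysis:
Compute ~ classes (split until stable):
  π0 = {{0,1,2,3,4,5,6}}
  π1 = {{0,3},{1},{2,4,6},{5}}
  π2 = {{0},{1},{2,4,6},{3},{5}}
stable after 3 split(s): 5 block(s)
class of 4: {2,4,6}; class of 2: {2,4,6}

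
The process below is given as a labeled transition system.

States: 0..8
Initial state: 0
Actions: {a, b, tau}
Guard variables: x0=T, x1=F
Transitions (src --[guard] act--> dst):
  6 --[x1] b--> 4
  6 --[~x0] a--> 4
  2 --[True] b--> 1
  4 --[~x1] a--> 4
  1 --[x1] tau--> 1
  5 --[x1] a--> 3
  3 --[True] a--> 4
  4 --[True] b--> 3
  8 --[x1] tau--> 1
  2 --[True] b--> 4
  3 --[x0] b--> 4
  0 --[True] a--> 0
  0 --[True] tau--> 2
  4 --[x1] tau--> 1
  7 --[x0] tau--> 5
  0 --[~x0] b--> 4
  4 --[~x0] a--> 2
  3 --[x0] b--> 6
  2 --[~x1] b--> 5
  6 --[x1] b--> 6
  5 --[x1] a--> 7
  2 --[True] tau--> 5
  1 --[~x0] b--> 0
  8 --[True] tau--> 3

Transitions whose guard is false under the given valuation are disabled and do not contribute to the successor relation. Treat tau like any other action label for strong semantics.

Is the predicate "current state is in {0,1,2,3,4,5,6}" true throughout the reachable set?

Inv-set: {0,1,2,3,4,5,6}
Reachable = {0,1,2,3,4,5,6}
  0: ok
  1: ok
  2: ok
  3: ok
  4: ok
  5: ok
  6: ok

Answer: INVARIANT HOLDS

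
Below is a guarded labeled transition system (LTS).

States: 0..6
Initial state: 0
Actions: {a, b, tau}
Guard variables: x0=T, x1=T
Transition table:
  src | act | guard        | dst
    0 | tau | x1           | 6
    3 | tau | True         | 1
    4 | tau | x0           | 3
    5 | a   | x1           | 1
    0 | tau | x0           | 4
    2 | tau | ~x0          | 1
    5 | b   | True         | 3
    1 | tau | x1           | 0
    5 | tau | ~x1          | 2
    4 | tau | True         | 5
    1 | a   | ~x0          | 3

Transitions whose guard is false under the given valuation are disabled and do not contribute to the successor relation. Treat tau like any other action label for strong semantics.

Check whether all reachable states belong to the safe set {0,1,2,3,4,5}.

Answer: INVARIANT VIOLATED at state 6

Trace:
Inv-set: {0,1,2,3,4,5}
Reach set: {0,1,3,4,5,6}
  0: ✓
  1: ✓
  3: ✓
  4: ✓
  5: ✓
  6: outside
reach 6 via tau — violates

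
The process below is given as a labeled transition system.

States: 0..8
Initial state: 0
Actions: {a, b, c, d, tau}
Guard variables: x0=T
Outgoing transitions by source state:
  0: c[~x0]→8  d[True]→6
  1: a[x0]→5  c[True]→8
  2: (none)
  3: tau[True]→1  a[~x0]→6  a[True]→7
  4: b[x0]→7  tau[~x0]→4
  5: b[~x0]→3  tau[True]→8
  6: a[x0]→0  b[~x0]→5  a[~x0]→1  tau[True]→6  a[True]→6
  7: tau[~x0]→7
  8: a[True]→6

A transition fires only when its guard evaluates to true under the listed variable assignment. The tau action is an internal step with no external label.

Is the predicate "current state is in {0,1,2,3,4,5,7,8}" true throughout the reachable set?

Safe = {0,1,2,3,4,5,7,8}
Reach set: {0,6}
  0: ✓
  6: outside
reach 6 via d — violates

Answer: INVARIANT VIOLATED at state 6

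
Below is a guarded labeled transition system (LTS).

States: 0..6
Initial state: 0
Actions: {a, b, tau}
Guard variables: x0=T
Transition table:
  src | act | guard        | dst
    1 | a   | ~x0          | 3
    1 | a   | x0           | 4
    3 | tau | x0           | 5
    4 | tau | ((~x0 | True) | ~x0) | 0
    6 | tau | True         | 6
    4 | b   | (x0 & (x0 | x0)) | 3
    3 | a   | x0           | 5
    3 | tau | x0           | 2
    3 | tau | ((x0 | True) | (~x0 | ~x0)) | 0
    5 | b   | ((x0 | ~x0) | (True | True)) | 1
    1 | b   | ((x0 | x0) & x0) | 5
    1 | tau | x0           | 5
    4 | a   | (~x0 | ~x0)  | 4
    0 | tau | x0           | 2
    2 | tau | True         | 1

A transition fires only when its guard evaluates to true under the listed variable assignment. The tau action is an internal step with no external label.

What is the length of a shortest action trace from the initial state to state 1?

Answer: 2

Working:
Breadth-first toward 1:
  Layer 0: {0}
  Layer 1: {2}
  Layer 2: {1}
1 enters at depth 2; path tau·tau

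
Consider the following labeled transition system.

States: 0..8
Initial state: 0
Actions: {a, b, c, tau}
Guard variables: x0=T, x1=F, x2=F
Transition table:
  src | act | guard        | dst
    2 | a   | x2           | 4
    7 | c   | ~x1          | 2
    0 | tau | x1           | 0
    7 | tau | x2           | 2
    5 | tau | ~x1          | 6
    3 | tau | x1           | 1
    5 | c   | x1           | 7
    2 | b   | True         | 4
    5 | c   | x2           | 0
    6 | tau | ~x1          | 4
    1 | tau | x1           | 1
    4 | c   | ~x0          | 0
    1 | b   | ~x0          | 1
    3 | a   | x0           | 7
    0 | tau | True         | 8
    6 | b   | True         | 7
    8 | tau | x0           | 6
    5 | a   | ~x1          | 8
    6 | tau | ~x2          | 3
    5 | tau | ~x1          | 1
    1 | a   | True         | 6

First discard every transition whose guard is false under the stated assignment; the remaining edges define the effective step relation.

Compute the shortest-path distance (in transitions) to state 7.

Answer: 3

Working:
BFS to 7:
  depth 0: {0}
  depth 1: {8}
  depth 2: {6}
  depth 3: {3,4,7}
first hit 7 at d=3 via tau·tau·b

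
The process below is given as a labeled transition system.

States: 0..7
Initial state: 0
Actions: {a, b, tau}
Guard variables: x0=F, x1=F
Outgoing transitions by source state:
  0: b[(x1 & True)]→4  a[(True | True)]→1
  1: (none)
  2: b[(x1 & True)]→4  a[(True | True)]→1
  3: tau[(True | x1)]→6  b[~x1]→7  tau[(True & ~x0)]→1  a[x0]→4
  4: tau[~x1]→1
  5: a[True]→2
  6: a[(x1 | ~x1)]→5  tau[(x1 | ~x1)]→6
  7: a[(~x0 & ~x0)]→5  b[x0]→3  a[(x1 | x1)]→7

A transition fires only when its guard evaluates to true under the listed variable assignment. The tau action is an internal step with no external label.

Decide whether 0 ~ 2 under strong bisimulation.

Answer: BISIMILAR

Working:
Bisimulation quotient by refinement:
  π0 = {{0,1,2,3,4,5,6,7}}
  π1 = {{0,2,5,7},{1},{3},{4},{6}}
  π2 = {{0,2},{1},{3},{4},{5,7},{6}}
  π3 = {{0,2},{1},{3},{4},{5},{6},{7}}
7 equivalence class(es) (converged in 4)
class of 0: {0,2}; class of 2: {0,2}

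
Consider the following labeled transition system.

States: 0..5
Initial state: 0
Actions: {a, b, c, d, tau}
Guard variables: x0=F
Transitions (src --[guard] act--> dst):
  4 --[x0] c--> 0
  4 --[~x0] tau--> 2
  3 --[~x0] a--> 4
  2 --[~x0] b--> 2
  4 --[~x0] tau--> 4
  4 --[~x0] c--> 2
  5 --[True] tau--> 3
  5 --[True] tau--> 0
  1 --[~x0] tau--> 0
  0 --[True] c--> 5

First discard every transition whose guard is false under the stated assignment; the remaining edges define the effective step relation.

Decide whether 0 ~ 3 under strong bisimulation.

Answer: NOT BISIMILAR

Analysis:
Bisimulation quotient by refinement:
  π0 = {{0,1,2,3,4,5}}
  π1 = {{0},{1,5},{2},{3},{4}}
  π2 = {{0},{1},{2},{3},{4},{5}}
Fixed point at round 3; 6 class(es).
0∈{0}, 3∈{3}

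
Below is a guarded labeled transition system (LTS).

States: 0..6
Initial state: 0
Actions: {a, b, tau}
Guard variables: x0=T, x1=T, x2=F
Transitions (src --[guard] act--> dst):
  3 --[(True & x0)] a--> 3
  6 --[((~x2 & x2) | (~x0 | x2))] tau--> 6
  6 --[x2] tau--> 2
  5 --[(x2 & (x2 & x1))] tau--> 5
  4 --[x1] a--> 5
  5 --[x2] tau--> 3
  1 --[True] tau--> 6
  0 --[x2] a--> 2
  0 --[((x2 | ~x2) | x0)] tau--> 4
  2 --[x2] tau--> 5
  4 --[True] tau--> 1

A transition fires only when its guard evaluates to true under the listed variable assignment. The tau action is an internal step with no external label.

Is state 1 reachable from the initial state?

5 transition(s) survive guard evaluation.
Layer 0: {0}
Layer 1: {4}  cumulative {0,4}
Layer 2: {1,5}  cumulative {0,1,4,5}
Layer 3: {6}  cumulative {0,1,4,5,6}
Reach set: {0,1,4,5,6}
witness 1: tau·tau

Answer: REACHABLE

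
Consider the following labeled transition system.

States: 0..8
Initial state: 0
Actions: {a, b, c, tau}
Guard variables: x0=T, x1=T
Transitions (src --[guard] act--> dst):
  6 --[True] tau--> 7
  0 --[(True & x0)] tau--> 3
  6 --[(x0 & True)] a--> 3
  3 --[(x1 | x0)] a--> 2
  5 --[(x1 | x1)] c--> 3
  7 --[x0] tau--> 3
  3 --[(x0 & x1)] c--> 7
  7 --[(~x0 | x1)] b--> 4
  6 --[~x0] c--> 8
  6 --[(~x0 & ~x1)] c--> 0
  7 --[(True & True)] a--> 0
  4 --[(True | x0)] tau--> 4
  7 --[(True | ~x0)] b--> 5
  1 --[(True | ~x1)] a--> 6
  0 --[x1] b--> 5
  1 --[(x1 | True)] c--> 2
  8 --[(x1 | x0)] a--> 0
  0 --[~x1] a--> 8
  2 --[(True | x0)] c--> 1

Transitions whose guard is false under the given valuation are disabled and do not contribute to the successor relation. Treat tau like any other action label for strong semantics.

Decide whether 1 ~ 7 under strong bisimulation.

Refine partition for ~:
  round 0: {{0,1,2,3,4,5,6,7,8}}
  round 1: {{0},{1,3},{2,5},{4},{6},{7},{8}}
  round 2: {{0},{1},{2,5},{3},{4},{6},{7},{8}}
  round 3: {{0},{1},{2},{3},{4},{5},{6},{7},{8}}
9 equivalence class(es) (converged in 4)
1∈{1}, 7∈{7}

Answer: NOT BISIMILAR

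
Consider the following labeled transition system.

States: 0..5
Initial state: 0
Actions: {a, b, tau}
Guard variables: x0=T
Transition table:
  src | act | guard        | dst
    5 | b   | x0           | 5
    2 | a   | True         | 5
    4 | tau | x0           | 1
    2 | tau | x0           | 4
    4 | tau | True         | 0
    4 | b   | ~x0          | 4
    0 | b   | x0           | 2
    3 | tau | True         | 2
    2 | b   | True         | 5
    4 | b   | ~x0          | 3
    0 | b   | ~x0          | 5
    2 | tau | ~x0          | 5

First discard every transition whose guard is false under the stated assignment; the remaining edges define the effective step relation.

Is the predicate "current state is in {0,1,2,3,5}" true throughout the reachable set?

Inv-set: {0,1,2,3,5}
R = {0,1,2,4,5}
  0: safe
  1: safe
  2: safe
  4: ✗ unsafe
  5: safe
witness against invariant: b·tau → 4

Answer: INVARIANT VIOLATED at state 4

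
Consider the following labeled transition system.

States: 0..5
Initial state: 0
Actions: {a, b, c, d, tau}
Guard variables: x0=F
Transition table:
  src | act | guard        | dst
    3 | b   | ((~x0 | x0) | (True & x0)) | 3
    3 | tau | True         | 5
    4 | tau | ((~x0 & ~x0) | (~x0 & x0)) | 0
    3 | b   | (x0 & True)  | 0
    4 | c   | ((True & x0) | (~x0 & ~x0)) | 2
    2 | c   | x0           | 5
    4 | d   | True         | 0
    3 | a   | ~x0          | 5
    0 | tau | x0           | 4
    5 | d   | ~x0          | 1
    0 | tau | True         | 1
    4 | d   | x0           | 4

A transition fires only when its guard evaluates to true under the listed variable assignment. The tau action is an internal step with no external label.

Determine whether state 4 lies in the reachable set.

Answer: UNREACHABLE

Working:
Guard filter leaves 8 enabled edge(s).
Layer 0: {0}
Layer 1: {1}  now seen {0,1}
Reachable = {0,1}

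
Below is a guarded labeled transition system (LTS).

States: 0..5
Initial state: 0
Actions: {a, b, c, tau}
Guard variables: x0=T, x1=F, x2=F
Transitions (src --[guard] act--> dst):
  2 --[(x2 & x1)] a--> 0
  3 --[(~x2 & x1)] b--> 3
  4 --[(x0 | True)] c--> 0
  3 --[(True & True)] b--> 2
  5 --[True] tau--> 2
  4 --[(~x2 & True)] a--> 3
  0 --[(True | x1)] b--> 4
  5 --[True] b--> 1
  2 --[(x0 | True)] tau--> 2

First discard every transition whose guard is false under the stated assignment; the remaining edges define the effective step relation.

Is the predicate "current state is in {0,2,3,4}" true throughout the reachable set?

Answer: INVARIANT HOLDS

Analysis:
Safe = {0,2,3,4}
R = {0,2,3,4}
  0: ✓
  2: ✓
  3: ✓
  4: ✓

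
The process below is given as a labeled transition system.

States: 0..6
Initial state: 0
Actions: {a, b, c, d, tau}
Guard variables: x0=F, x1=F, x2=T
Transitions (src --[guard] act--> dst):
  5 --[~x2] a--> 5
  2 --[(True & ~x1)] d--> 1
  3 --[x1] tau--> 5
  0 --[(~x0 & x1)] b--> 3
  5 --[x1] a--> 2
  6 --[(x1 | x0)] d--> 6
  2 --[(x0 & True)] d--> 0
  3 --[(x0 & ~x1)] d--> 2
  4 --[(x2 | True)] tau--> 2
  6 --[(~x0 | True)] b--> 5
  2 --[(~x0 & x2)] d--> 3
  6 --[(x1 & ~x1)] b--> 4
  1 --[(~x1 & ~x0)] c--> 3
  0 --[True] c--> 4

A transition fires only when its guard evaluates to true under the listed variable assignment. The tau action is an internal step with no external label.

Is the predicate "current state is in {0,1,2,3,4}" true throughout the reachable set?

Answer: INVARIANT HOLDS

Working:
Inv-set: {0,1,2,3,4}
Reachable = {0,1,2,3,4}
  0: ok
  1: ok
  2: ok
  3: ok
  4: ok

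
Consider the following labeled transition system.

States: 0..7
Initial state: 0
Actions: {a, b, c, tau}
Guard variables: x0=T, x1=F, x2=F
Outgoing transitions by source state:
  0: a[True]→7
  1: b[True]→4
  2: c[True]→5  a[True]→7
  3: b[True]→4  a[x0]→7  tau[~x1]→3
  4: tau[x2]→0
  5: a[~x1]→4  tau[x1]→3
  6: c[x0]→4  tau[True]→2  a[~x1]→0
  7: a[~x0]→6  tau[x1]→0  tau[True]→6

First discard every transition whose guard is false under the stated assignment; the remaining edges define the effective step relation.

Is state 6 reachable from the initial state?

Guard filter leaves 12 enabled edge(s).
L0 = {0}
L1 = {7}  now seen {0,7}
L2 = {6}  now seen {0,6,7}
L3 = {2,4}  now seen {0,2,4,6,7}
L4 = {5}  now seen {0,2,4,5,6,7}
R = {0,2,4,5,6,7}
witness 6: a·tau

Answer: REACHABLE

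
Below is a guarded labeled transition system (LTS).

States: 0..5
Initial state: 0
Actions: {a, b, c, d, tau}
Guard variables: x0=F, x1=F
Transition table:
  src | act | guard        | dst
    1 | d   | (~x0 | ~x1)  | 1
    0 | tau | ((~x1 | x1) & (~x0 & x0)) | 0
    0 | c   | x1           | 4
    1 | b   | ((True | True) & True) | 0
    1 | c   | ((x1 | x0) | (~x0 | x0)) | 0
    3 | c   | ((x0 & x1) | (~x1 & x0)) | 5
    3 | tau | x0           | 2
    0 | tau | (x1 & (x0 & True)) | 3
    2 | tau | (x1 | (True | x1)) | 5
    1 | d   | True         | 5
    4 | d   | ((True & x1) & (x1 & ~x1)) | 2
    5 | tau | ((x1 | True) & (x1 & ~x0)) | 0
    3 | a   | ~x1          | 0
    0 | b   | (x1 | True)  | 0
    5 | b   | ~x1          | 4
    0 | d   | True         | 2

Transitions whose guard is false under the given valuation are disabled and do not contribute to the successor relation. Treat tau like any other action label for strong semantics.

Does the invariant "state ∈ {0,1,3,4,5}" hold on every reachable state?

Safe = {0,1,3,4,5}
Reachable = {0,2,4,5}
  0: safe
  2: outside
  4: safe
  5: safe
counterexample path to 2: d

Answer: INVARIANT VIOLATED at state 2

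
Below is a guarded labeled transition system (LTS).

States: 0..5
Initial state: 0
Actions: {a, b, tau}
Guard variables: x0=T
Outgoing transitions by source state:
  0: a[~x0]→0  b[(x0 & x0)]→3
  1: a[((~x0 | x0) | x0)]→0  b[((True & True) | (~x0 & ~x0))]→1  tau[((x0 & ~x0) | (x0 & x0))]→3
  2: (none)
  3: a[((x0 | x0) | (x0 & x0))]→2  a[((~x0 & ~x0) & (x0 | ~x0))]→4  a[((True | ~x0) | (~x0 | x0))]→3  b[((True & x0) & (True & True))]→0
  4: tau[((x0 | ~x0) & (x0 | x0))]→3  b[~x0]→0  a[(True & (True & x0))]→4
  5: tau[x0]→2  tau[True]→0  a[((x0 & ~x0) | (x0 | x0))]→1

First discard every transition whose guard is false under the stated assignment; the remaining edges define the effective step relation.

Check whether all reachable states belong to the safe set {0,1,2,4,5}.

Answer: INVARIANT VIOLATED at state 3

Analysis:
Safe = {0,1,2,4,5}
R = {0,2,3}
  0: ok
  2: ok
  3: VIOLATES
reach 3 via b — violates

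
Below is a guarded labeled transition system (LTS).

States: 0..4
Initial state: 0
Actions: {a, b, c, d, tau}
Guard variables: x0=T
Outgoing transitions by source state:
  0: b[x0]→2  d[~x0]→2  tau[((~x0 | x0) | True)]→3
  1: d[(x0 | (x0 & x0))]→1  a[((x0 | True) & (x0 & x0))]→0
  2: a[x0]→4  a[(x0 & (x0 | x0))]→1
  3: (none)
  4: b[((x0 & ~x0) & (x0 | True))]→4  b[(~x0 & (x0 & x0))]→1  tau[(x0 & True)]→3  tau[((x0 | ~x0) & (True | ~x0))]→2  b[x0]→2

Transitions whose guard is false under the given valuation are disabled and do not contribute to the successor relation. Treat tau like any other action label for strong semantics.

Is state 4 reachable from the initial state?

Answer: REACHABLE

Working:
After dropping false guards: 9 live edges.
L0 = {0}
L1 = {2,3}  cumulative {0,2,3}
L2 = {1,4}  cumulative {0,1,2,3,4}
R = {0,1,2,3,4}
Path to 4: b·a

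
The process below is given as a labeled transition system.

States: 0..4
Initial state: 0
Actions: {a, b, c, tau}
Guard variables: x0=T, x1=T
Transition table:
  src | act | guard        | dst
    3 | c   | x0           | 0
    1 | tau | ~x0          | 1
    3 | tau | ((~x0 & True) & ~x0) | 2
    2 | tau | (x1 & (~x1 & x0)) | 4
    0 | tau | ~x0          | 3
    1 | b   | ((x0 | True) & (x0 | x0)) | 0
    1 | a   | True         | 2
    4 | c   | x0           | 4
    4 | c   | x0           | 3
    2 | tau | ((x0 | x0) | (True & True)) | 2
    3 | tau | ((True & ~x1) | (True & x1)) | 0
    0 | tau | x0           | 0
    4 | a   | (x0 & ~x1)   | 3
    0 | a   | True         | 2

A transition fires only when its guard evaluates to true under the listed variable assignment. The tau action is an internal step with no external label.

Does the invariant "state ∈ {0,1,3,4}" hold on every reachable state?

Safe = {0,1,3,4}
R = {0,2}
  0: ok
  2: VIOLATES
reach 2 via a — violates

Answer: INVARIANT VIOLATED at state 2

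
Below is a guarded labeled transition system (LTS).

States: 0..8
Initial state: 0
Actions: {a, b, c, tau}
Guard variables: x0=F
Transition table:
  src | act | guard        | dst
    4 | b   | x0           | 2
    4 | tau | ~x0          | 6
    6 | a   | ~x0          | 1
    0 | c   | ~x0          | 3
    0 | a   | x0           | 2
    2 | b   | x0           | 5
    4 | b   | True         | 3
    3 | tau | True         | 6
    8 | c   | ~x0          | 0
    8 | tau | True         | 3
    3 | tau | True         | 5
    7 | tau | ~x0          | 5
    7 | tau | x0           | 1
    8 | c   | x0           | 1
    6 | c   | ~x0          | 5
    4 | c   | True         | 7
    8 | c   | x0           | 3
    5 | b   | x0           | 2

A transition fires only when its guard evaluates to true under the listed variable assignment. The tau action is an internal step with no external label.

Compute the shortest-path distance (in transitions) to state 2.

Layered search for 2:
  depth 0: {0}
  depth 1: {3}
  depth 2: {5,6}
  depth 3: {1}
2 never appears.

Answer: UNREACHABLE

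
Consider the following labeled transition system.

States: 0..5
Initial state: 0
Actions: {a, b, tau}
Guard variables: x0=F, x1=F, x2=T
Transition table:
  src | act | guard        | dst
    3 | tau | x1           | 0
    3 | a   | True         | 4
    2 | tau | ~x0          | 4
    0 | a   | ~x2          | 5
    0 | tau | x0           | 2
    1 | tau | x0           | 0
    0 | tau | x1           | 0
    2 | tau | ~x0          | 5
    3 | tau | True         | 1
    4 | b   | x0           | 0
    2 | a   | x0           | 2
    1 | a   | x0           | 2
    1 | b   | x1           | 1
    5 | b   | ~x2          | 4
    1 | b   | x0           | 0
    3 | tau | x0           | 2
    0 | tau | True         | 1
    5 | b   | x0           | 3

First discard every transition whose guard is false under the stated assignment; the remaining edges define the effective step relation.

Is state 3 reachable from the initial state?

Answer: UNREACHABLE

Trace:
5 transition(s) survive guard evaluation.
depth 0: {0}
depth 1: {1}  total {0,1}
Reach set: {0,1}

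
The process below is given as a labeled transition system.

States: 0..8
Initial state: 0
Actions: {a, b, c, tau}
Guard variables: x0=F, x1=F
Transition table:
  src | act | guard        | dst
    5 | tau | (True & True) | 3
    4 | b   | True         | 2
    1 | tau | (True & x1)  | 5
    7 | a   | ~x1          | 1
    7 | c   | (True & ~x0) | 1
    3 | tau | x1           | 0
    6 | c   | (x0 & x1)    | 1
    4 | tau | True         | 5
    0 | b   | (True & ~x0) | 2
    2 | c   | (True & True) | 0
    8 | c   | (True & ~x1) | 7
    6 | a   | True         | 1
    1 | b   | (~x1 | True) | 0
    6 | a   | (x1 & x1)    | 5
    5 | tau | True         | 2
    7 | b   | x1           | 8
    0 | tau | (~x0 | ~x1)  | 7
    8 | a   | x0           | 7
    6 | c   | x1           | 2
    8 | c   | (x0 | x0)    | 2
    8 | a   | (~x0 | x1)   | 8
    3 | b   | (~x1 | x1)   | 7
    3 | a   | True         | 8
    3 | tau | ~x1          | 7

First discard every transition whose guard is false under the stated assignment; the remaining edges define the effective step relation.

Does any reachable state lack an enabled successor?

Reachable = {0,1,2,7}
  0: b→2  tau→7  [2 exit(s)]
  1: b→0  [1 exit(s)]
  2: c→0  [1 exit(s)]
  7: a→1  c→1  [2 exit(s)]

Answer: DEADLOCK-FREE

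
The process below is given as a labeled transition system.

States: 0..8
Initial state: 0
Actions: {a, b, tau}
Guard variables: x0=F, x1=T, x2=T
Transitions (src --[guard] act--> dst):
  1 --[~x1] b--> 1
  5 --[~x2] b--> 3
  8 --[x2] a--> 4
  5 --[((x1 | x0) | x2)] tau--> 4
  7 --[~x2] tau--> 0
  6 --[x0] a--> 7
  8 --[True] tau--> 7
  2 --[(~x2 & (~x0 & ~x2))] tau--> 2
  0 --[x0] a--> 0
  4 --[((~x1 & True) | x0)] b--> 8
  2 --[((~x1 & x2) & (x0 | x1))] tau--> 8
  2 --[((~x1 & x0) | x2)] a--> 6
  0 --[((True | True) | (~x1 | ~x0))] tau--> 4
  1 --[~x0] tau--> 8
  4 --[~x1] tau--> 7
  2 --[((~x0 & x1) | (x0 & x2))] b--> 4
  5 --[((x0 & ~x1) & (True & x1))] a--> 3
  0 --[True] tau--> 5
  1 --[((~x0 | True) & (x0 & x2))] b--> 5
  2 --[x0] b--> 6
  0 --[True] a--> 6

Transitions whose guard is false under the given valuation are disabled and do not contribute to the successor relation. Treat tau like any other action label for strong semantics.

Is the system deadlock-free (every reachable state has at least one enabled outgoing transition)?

R = {0,4,5,6}
  0: a→6  tau→4  tau→5  [3 out]
  4: ∅  [deadlock]
  5: tau→4  [1 out]
  6: ∅  [deadlock]
witness 4: tau

Answer: DEADLOCK at state 4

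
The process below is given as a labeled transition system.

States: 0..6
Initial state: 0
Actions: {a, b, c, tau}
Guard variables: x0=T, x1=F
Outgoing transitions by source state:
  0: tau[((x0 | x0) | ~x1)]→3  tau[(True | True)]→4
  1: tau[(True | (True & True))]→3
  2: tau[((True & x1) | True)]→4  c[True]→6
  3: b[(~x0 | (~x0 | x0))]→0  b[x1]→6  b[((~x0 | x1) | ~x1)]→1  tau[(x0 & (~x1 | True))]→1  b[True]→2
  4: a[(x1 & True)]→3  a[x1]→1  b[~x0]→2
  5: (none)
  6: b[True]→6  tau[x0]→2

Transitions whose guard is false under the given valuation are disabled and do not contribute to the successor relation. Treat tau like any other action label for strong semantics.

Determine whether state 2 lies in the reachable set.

Answer: REACHABLE

Working:
Guard filter leaves 11 enabled edge(s).
L0 = {0}
L1 = {3,4}  cumulative {0,3,4}
L2 = {1,2}  cumulative {0,1,2,3,4}
L3 = {6}  cumulative {0,1,2,3,4,6}
R = {0,1,2,3,4,6}
witness 2: tau·b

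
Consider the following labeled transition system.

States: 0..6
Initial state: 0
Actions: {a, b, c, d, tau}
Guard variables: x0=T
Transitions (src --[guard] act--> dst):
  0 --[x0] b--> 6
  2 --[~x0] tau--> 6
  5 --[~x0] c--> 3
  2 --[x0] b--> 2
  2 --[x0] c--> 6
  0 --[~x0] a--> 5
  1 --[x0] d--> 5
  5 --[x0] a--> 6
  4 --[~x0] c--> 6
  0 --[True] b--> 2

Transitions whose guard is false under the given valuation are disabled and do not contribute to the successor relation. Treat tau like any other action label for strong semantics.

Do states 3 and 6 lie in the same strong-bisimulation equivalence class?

Bisimulation quotient by refinement:
  P[0] = {{0,1,2,3,4,5,6}}
  P[1] = {{0},{1},{2},{3,4,6},{5}}
Fixed point at round 2; 5 class(es).
class of 3: {3,4,6}; class of 6: {3,4,6}

Answer: BISIMILAR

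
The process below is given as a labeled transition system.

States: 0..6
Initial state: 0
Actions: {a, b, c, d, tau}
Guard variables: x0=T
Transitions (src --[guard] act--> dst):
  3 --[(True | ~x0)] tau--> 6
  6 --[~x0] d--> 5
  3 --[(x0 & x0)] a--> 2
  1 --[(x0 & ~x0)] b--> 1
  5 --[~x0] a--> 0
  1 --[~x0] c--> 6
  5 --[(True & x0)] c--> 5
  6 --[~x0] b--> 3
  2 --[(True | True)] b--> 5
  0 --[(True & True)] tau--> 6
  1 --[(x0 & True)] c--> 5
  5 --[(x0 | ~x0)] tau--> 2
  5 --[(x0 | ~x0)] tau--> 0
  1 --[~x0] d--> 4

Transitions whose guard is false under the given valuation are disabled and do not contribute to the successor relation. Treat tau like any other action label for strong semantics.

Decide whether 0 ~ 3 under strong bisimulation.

Answer: NOT BISIMILAR

Analysis:
Bisimulation quotient by refinement:
  round 0: {{0,1,2,3,4,5,6}}
  round 1: {{0},{1},{2},{3},{4,6},{5}}
stable after 2 split(s): 6 block(s)
class of 0: {0}; class of 3: {3}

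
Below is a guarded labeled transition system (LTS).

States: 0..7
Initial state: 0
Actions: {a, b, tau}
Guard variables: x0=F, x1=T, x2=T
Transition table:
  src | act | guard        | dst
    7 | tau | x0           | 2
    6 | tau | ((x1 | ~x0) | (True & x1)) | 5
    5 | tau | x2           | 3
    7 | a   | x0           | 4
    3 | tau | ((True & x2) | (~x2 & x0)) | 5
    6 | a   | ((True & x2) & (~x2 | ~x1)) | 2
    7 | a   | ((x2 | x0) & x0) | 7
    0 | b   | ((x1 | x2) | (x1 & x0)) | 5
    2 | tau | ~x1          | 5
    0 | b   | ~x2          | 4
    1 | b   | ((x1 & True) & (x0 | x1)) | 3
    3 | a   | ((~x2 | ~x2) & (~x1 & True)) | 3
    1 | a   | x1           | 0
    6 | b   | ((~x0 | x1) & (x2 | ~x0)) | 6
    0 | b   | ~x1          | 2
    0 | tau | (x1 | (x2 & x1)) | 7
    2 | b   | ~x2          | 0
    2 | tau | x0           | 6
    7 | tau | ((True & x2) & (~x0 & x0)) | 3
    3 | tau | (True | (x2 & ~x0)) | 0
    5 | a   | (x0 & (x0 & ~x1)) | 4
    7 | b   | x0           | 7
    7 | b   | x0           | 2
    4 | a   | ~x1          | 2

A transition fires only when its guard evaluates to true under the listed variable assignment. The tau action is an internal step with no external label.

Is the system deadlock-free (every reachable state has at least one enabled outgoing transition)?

R = {0,3,5,7}
  0: b→5  tau→7  [2 exit(s)]
  3: tau→0  tau→5  [2 exit(s)]
  5: tau→3  [1 exit(s)]
  7: ∅  [deadlock]
Path to 7: tau

Answer: DEADLOCK at state 7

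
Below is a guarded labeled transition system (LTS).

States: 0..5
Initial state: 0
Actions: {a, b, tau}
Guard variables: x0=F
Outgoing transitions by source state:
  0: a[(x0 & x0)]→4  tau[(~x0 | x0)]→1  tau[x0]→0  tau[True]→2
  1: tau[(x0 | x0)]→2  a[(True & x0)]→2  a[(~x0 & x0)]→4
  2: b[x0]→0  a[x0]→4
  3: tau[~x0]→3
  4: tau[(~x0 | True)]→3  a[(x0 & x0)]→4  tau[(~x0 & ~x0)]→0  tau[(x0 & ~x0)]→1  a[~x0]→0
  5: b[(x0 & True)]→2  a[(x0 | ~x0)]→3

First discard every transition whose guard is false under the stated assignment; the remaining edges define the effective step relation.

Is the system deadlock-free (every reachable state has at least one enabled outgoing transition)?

Reachable = {0,1,2}
  0: tau→1  tau→2  [deg 2]
  1: ∅  [no exit]
  2: ∅  [no exit]
trace reaching 1: tau

Answer: DEADLOCK at state 1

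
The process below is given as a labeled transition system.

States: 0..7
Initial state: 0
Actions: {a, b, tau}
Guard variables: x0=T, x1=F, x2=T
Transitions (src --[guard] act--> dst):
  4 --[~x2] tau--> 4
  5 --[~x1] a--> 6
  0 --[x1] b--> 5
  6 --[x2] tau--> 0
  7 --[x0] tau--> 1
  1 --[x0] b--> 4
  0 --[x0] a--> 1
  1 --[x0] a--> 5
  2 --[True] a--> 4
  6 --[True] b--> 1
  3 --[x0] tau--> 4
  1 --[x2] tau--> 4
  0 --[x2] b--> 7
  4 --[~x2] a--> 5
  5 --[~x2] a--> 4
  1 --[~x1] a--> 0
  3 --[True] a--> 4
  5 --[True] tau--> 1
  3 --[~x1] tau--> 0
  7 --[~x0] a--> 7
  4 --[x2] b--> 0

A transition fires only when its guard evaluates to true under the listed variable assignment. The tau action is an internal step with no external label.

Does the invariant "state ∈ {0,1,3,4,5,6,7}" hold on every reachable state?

Answer: INVARIANT HOLDS

Trace:
Inv-set: {0,1,3,4,5,6,7}
R = {0,1,4,5,6,7}
  0: ✓
  1: ✓
  4: ✓
  5: ✓
  6: ✓
  7: ✓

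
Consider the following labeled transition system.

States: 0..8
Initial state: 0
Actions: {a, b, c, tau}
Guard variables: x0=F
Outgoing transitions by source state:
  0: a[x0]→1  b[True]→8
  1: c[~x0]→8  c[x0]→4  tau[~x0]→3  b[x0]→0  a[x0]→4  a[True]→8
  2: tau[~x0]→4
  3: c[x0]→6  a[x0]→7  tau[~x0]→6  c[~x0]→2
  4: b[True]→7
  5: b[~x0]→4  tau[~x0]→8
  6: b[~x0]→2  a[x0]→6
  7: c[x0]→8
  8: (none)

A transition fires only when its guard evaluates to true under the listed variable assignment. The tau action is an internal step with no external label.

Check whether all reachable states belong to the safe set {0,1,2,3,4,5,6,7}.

Answer: INVARIANT VIOLATED at state 8

Trace:
Allowed set {0,1,2,3,4,5,6,7}
R = {0,8}
  0: safe
  8: ✗ unsafe
reach 8 via b — violates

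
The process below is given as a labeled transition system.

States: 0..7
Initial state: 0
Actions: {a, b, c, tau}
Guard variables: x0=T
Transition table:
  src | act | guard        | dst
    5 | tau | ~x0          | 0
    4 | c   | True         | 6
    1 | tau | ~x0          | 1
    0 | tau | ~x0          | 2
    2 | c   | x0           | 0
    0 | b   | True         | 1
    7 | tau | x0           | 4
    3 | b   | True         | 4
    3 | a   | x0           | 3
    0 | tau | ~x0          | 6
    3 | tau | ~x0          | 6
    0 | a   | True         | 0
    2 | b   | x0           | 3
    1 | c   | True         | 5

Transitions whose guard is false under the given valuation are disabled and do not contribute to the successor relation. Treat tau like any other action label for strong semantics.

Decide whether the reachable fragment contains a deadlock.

Reach set: {0,1,5}
  0: a→0  b→1  [2 exit(s)]
  1: c→5  [1 exit(s)]
  5: ∅  [deadlock]
witness 5: b·c

Answer: DEADLOCK at state 5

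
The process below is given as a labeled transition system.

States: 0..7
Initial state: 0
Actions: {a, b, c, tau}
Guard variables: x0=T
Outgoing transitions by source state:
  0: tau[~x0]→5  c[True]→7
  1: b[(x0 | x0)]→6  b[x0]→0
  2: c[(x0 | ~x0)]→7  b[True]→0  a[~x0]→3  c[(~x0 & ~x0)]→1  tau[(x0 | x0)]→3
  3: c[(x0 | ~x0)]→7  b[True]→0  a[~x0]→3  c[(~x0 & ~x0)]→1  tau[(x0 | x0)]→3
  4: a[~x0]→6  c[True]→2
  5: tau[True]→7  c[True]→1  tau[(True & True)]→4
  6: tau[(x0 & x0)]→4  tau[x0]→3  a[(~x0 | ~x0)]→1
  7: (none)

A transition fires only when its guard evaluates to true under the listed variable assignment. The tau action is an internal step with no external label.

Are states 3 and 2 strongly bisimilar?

Answer: BISIMILAR

Analysis:
Compute ~ classes (split until stable):
  π0 = {{0,1,2,3,4,5,6,7}}
  π1 = {{0,4},{1},{2,3},{5},{6},{7}}
  π2 = {{0},{1},{2,3},{4},{5},{6},{7}}
7 equivalence class(es) (converged in 3)
class of 3: {2,3}; class of 2: {2,3}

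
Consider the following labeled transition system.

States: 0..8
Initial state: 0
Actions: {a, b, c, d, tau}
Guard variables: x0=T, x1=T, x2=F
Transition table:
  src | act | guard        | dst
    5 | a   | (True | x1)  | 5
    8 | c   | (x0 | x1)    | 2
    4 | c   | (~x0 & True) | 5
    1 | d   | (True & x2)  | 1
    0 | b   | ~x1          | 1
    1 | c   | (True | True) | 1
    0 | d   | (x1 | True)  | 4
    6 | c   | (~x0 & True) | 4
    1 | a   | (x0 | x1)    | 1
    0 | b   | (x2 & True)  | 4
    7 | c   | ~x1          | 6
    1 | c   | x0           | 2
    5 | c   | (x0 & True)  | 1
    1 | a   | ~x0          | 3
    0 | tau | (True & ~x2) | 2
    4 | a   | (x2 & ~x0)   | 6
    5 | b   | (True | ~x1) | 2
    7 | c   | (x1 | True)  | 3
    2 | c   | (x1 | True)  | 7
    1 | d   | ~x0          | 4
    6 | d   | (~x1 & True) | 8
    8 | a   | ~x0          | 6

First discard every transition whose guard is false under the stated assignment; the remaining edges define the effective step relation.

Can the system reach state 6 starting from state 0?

Answer: UNREACHABLE

Working:
After dropping false guards: 11 live edges.
L0 = {0}
L1 = {2,4}  cumulative {0,2,4}
L2 = {7}  cumulative {0,2,4,7}
L3 = {3}  cumulative {0,2,3,4,7}
Reachable = {0,2,3,4,7}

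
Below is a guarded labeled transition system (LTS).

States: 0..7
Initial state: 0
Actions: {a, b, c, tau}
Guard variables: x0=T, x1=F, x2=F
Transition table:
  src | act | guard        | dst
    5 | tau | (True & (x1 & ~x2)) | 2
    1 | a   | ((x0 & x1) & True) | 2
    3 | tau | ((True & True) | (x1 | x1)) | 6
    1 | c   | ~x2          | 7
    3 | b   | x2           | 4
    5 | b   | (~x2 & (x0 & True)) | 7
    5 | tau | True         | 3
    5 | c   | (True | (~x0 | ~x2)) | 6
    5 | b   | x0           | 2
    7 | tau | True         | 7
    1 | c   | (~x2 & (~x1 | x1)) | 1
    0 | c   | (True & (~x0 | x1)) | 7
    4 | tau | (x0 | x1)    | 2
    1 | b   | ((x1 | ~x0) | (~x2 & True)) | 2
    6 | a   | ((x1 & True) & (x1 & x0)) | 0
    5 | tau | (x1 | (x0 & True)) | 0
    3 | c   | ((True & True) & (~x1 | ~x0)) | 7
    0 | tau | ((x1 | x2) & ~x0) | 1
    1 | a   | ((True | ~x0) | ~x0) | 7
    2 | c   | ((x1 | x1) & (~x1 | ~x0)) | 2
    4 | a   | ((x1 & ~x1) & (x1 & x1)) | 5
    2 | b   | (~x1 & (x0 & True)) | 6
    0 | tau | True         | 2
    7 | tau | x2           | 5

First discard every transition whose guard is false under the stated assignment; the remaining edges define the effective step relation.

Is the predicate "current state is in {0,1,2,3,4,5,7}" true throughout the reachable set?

Allowed set {0,1,2,3,4,5,7}
Reachable = {0,2,6}
  0: ✓
  2: ✓
  6: outside
counterexample path to 6: tau·b

Answer: INVARIANT VIOLATED at state 6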